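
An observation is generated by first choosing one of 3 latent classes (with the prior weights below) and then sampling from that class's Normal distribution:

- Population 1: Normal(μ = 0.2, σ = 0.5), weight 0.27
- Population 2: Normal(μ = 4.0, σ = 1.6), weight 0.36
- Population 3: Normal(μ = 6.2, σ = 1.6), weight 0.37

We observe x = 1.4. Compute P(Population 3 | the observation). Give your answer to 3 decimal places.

0.028

By Bayes' theorem, P(k | x) = π_k f_k(x) / Σ_j π_j f_j(x).
Normal densities:
  L_1 = (1/(0.5·√(2π)))·exp(−(1.4−0.2)²/(2·0.5²)) = 0.797885·exp(-2.88000) = 0.0447891
  L_2 = (1/(1.6·√(2π)))·exp(−(1.4−4.0)²/(2·1.6²)) = 0.249339·exp(-1.32031) = 0.0665864
  L_3 = (1/(1.6·√(2π)))·exp(−(1.4−6.2)²/(2·1.6²)) = 0.249339·exp(-4.50000) = 0.00276991
Unnormalised posteriors:
  π_1·L_1 = 0.27 × 0.0447891 = 0.012093
  π_2·L_2 = 0.36 × 0.0665864 = 0.0239711
  π_3·L_3 = 0.37 × 0.00276991 = 0.00102486
Normaliser: 0.012093 + 0.0239711 + 0.00102486 = 0.037089
So the posterior for Population 3 is 0.00102486 / 0.037089 ≈ 0.028.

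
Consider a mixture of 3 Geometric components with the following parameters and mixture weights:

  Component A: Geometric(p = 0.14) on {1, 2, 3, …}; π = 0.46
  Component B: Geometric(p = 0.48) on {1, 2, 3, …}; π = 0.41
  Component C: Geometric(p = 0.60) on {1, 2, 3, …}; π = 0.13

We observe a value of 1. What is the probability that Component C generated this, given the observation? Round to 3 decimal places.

0.230

By Bayes' theorem, P(k | x) = π_k f_k(x) / Σ_j π_j f_j(x).
Geometric probabilities:
  p_A = 0.14·(1−0.14)^0 = 0.14·1 = 0.14
  p_B = 0.48·(1−0.48)^0 = 0.48·1 = 0.48
  p_C = 0.60·(1−0.60)^0 = 0.60·1 = 0.6
Weight by the priors:
  π_A·p_A = 0.46 × 0.14 = 0.0644
  π_B·p_B = 0.41 × 0.48 = 0.1968
  π_C·p_C = 0.13 × 0.6 = 0.078
Normaliser: 0.0644 + 0.1968 + 0.078 = 0.3392
P(Component C | the observation) = 0.078 / 0.3392 ≈ 0.230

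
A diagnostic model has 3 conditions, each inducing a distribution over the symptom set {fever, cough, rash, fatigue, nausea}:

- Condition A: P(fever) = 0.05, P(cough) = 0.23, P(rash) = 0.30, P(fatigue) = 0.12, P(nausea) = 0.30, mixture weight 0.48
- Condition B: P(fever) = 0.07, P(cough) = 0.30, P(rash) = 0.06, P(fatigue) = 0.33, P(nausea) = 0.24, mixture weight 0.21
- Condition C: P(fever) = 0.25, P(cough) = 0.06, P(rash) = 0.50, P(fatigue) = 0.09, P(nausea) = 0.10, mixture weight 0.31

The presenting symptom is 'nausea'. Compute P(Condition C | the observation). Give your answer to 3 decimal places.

Posterior ∝ prior × likelihood, so P(k | x) ∝ P(Z=k) f_k(x); normalise over all components.
Evaluate each component's likelihood at the observed value:
  p_A = P(nausea | comp) = 0.30
  p_B = P(nausea | comp) = 0.24
  p_C = P(nausea | comp) = 0.10
Prior × likelihood for each component:
  P(Z=A)·p_A = 0.48 × 0.3 = 0.144
  P(Z=B)·p_B = 0.21 × 0.24 = 0.0504
  P(Z=C)·p_C = 0.31 × 0.1 = 0.031
Denominator: 0.144 + 0.0504 + 0.031 = 0.2254
Responsibility of Condition C: 0.031 / 0.2254 ≈ 0.138

0.138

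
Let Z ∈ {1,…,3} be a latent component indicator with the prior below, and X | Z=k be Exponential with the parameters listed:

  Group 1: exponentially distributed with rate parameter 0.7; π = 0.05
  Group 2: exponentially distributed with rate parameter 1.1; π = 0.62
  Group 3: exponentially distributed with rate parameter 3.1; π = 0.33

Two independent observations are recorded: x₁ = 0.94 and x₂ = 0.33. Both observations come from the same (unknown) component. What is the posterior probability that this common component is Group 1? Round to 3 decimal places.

0.039

Posterior ∝ prior × likelihood, so P(k | x) ∝ w_k f_k(x); normalise over all components.
Since both observations come from the same component, the likelihood for component k is f_k(x₁)·f_k(x₂).
  L_1 = [0.7·e^(−0.7·0.94) = 0.7·e^(−0.6580) = 0.36252] × [0.555618] = 0.201423
  L_2 = [1.1·e^(−1.1·0.94) = 1.1·e^(−1.0340) = 0.39114] × [0.765145] = 0.299279
  L_3 = [3.1·e^(−3.1·0.94) = 3.1·e^(−2.9140) = 0.168201] × [1.1145] = 0.187459
Unnormalised posteriors:
  w_1·L_1 = 0.05 × 0.201423 = 0.0100711
  w_2·L_2 = 0.62 × 0.299279 = 0.185553
  w_3·L_3 = 0.33 × 0.187459 = 0.0618614
Marginal: 0.0100711 + 0.185553 + 0.0618614 = 0.257485
P(Group 1 | x₁, x₂) = 0.0100711 / 0.257485 ≈ 0.039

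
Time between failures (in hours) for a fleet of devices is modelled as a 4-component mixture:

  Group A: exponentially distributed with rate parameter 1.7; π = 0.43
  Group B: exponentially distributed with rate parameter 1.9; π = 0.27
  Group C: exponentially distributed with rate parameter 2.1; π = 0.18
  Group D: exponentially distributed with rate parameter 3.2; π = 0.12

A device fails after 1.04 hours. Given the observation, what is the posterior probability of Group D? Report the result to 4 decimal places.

Apply Bayes' rule: the posterior for each component is proportional to its prior times its likelihood at x.
Component likelihoods at x = 1.04 hours:
  L_A = 1.7·e^(−1.7·1.04) = 1.7·e^(−1.7680) = 0.290146
  L_B = 1.9·e^(−1.9·1.04) = 1.9·e^(−1.9760) = 0.263383
  L_C = 2.1·e^(−2.1·1.04) = 2.1·e^(−2.1840) = 0.23644
  L_D = 3.2·e^(−3.2·1.04) = 3.2·e^(−3.3280) = 0.114767
Weight by the priors:
  π_A·L_A = 0.43 × 0.290146 = 0.124763
  π_B·L_B = 0.27 × 0.263383 = 0.0711134
  π_C·L_C = 0.18 × 0.23644 = 0.0425591
  π_D·L_D = 0.12 × 0.114767 = 0.0137721
Sum: 0.124763 + 0.0711134 + 0.0425591 + 0.0137721 = 0.252207
Responsibility of Group D: 0.0137721 / 0.252207 ≈ 0.0546

0.0546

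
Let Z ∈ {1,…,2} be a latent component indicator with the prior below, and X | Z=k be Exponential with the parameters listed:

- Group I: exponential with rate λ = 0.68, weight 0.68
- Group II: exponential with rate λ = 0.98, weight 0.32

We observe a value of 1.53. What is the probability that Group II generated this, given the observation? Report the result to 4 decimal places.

The responsibility of component k is w_k f_k(x) divided by Σ_j w_j f_j(x).
Evaluate each component's likelihood at the observed value:
  p_I = 0.68·e^(−0.68·1.53) = 0.68·e^(−1.0404) = 0.240253
  p_II = 0.98·e^(−0.98·1.53) = 0.98·e^(−1.4994) = 0.218799
Multiply by the mixture weights:
  w_I·p_I = 0.68 × 0.240253 = 0.163372
  w_II·p_II = 0.32 × 0.218799 = 0.0700156
Denominator: 0.163372 + 0.0700156 = 0.233388
So the posterior for Group II is 0.0700156 / 0.233388 ≈ 0.3000.

0.3000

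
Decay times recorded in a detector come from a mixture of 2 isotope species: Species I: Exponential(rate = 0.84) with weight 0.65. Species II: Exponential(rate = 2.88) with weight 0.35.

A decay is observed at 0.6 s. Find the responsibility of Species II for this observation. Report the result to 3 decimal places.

0.352

Apply Bayes' rule: the posterior for each component is proportional to its prior times its likelihood at x.
Evaluate each component's likelihood at the observed value:
  L_I = 0.507452
  L_II = 0.511601
Weight by the priors:
  π_I·L_I = 0.65 × 0.507452 = 0.329844
  π_II·L_II = 0.35 × 0.511601 = 0.17906
Denominator: 0.329844 + 0.17906 = 0.508904
P(Species II | data) ≈ 0.352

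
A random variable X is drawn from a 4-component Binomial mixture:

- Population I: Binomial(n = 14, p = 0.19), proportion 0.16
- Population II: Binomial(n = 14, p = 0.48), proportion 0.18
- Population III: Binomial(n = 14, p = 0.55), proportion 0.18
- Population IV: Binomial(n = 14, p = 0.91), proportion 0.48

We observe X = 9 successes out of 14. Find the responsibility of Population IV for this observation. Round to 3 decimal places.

Apply Bayes' rule: the posterior for each component is proportional to its prior times its likelihood at x.
Binomial probabilities:
  f_I = 0.000225254
  f_II = 0.102956
  f_III = 0.170134
  f_IV = 0.00505882
Prior × likelihood for each component:
  P(Z=I)·f_I = 0.16 × 0.000225254 = 3.60406e-05
  P(Z=II)·f_II = 0.18 × 0.102956 = 0.0185321
  P(Z=III)·f_III = 0.18 × 0.170134 = 0.0306241
  P(Z=IV)·f_IV = 0.48 × 0.00505882 = 0.00242823
Denominator: 3.60406e-05 + 0.0185321 + 0.0306241 + 0.00242823 = 0.0516205
P(Population IV | the observation) ≈ 0.047

0.047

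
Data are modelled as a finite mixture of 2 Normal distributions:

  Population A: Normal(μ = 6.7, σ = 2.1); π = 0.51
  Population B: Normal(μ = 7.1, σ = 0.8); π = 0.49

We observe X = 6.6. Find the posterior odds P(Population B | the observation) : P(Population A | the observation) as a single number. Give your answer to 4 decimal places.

2.0769

The posterior odds equal the prior odds times the likelihood ratio: (π_i/π_j)·(f_i(x)/f_j(x)).
Component likelihoods at x = 6.6:
  f_A = (1/(2.1·√(2π)))·exp(−(6.6−6.7)²/(2·2.1²)) = 0.189973·exp(-0.00113) = 0.189757
  f_B = (1/(0.8·√(2π)))·exp(−(6.6−7.1)²/(2·0.8²)) = 0.498678·exp(-0.19531) = 0.410201
0.200999 / 0.0967762 ≈ 2.0769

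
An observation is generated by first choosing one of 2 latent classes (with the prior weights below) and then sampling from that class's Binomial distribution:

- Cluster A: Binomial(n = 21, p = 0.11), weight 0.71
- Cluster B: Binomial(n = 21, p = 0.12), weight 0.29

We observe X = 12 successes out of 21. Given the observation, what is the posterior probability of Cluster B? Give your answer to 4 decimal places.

Apply Bayes' rule: the posterior for each component is proportional to its prior times its likelihood at x.
Component likelihoods at x = 12 successes out of 21:
  L_A = C(21,12)·0.11^12·0.89^9 = 293930·3.13843e-12·0.350356 = 3.23196e-07
  L_B = C(21,12)·0.12^12·0.88^9 = 293930·8.9161e-12·0.316478 = 8.29398e-07
Prior × likelihood for each component:
  w_A·L_A = 0.71 × 3.23196e-07 = 2.29469e-07
  w_B·L_B = 0.29 × 8.29398e-07 = 2.40525e-07
Evidence: 2.29469e-07 + 2.40525e-07 = 4.69995e-07
P(Cluster B | data) = 2.40525e-07 / 4.69995e-07 ≈ 0.5118

0.5118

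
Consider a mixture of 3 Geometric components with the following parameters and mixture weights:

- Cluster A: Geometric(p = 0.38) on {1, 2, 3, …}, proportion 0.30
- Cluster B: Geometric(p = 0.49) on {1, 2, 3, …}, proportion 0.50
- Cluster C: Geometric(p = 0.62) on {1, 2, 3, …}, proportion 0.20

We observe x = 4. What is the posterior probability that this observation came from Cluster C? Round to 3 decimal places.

0.102

The responsibility of component k is π_k f_k(x) divided by Σ_j π_j f_j(x).
Component likelihoods at x = 4:
  p_A = 0.0905646
  p_B = 0.064999
  p_C = 0.0340206
Unnormalised posteriors:
  π_A·p_A = 0.30 × 0.0905646 = 0.0271694
  π_B·p_B = 0.50 × 0.064999 = 0.0324995
  π_C·p_C = 0.20 × 0.0340206 = 0.00680413
Sum: 0.0271694 + 0.0324995 + 0.00680413 = 0.066473
P(Cluster C | 4) ≈ 0.102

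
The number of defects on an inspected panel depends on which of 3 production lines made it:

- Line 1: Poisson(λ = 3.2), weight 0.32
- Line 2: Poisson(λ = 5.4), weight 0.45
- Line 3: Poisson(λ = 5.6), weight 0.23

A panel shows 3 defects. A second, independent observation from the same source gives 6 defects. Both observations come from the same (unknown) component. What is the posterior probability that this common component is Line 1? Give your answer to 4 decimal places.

0.2613

Posterior ∝ prior × likelihood, so P(k | x) ∝ π_k f_k(x); normalise over all components.
Since both observations come from the same component, the likelihood for component k is f_k(x₁)·f_k(x₂).
  f_1 = [e^(−3.2)·3.2^3/3! = 0.222616] × [0.060789] = 0.0135326
  f_2 = [e^(−5.4)·5.4^3/3! = 0.118533] × [0.155539] = 0.0184366
  f_3 = [e^(−5.6)·5.6^3/3! = 0.108234] × [0.158397] = 0.0171439
Weight by the priors:
  π_1·f_1 = 0.32 × 0.0135326 = 0.00433043
  π_2·f_2 = 0.45 × 0.0184366 = 0.00829645
  π_3·f_3 = 0.23 × 0.0171439 = 0.0039431
Marginal: 0.00433043 + 0.00829645 + 0.0039431 = 0.01657
P(Line 1 | data) ≈ 0.2613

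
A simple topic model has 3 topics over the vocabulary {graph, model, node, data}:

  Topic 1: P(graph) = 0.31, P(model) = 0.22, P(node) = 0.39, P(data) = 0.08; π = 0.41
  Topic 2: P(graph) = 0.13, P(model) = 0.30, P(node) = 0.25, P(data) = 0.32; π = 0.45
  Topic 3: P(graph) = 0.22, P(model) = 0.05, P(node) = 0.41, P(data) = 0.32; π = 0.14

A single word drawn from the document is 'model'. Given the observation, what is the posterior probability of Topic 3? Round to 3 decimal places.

0.030

By Bayes' theorem, P(k | x) = π_k f_k(x) / Σ_j π_j f_j(x).
Categorical probabilities:
  L_1 = 0.22
  L_2 = 0.3
  L_3 = 0.05
Unnormalised posteriors:
  π_1·L_1 = 0.41 × 0.22 = 0.0902
  π_2·L_2 = 0.45 × 0.3 = 0.135
  π_3·L_3 = 0.14 × 0.05 = 0.007
Marginal: 0.0902 + 0.135 + 0.007 = 0.2322
Responsibility of Topic 3: 0.007 / 0.2322 ≈ 0.030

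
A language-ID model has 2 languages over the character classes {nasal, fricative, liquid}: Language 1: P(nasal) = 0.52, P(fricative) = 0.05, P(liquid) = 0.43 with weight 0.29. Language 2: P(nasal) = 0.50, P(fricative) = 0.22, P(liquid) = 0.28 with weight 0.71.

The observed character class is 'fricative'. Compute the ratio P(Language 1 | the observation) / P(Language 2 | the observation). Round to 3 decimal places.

0.093

Only the two components matter; the odds are (P(Z=i) f_i(x)) / (P(Z=j) f_j(x)).
Evaluate each component's likelihood at the observed value:
  L_1 = 0.05
  L_2 = 0.22
Odds = (0.29/0.71) × (0.05/0.22) = 0.408451 × 0.227273 ≈ 0.093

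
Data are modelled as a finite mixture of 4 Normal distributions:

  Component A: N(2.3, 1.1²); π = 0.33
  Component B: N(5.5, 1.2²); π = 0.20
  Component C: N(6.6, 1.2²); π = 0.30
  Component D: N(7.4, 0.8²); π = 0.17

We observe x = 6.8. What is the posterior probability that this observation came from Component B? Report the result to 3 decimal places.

0.185

Apply Bayes' rule: the posterior for each component is proportional to its prior times its likelihood at x.
Evaluate each component's likelihood at the observed value:
  f_A = (1/(1.1·√(2π)))·exp(−(6.8−2.3)²/(2·1.1²)) = 0.362675·exp(-8.36777) = 8.42251e-05
  f_B = (1/(1.2·√(2π)))·exp(−(6.8−5.5)²/(2·1.2²)) = 0.332452·exp(-0.58681) = 0.184877
  f_C = (1/(1.2·√(2π)))·exp(−(6.8−6.6)²/(2·1.2²)) = 0.332452·exp(-0.01389) = 0.327866
  f_D = (1/(0.8·√(2π)))·exp(−(6.8−7.4)²/(2·0.8²)) = 0.498678·exp(-0.28125) = 0.376422
Unnormalised posteriors:
  P(Z=A)·f_A = 0.33 × 8.42251e-05 = 2.77943e-05
  P(Z=B)·f_B = 0.20 × 0.184877 = 0.0369754
  P(Z=C)·f_C = 0.30 × 0.327866 = 0.0983599
  P(Z=D)·f_D = 0.17 × 0.376422 = 0.0639917
Sum: 2.77943e-05 + 0.0369754 + 0.0983599 + 0.0639917 = 0.199355
So the posterior for Component B is 0.0369754 / 0.199355 ≈ 0.185.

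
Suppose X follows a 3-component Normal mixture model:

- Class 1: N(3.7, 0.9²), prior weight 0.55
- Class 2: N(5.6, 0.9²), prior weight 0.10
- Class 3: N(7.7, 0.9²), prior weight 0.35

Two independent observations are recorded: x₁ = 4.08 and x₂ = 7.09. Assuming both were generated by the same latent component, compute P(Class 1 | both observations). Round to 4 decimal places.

0.0632

Apply Bayes' rule: the posterior for each component is proportional to its prior times its likelihood at x.
Since both observations come from the same component, the likelihood for component k is f_k(x₁)·f_k(x₂).
  p_1 = [0.405468] × [0.000367986] = 0.000149206
  p_2 = [0.106485] × [0.112589] = 0.0119891
  p_3 = [0.000136019] × [0.352301] = 4.79197e-05
Prior × likelihood for each component:
  π_1·p_1 = 0.55 × 0.000149206 = 8.20635e-05
  π_2·p_2 = 0.10 × 0.0119891 = 0.00119891
  π_3·p_3 = 0.35 × 4.79197e-05 = 1.67719e-05
Sum: 8.20635e-05 + 0.00119891 + 1.67719e-05 = 0.00129774
P(Class 1 | x₁,x₂) = 8.20635e-05 / 0.00129774 ≈ 0.0632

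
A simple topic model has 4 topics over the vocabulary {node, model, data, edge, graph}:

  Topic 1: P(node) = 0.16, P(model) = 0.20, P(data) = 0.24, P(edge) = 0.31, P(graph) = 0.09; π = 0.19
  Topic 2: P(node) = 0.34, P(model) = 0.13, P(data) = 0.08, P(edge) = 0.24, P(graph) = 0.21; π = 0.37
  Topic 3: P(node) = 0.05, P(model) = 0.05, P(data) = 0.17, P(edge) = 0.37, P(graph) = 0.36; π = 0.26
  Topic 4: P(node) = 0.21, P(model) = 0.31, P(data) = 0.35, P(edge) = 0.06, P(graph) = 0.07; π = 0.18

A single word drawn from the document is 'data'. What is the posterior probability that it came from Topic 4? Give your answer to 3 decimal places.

The responsibility of component k is w_k f_k(x) divided by Σ_j w_j f_j(x).
Categorical probabilities:
  L_1 = P(data | comp) = 0.24
  L_2 = P(data | comp) = 0.08
  L_3 = P(data | comp) = 0.17
  L_4 = P(data | comp) = 0.35
Unnormalised posteriors:
  w_1·L_1 = 0.19 × 0.24 = 0.0456
  w_2·L_2 = 0.37 × 0.08 = 0.0296
  w_3·L_3 = 0.26 × 0.17 = 0.0442
  w_4·L_4 = 0.18 × 0.35 = 0.063
Marginal: 0.0456 + 0.0296 + 0.0442 + 0.063 = 0.1824
P(Topic 4 | data) = 0.063 / 0.1824 ≈ 0.345

0.345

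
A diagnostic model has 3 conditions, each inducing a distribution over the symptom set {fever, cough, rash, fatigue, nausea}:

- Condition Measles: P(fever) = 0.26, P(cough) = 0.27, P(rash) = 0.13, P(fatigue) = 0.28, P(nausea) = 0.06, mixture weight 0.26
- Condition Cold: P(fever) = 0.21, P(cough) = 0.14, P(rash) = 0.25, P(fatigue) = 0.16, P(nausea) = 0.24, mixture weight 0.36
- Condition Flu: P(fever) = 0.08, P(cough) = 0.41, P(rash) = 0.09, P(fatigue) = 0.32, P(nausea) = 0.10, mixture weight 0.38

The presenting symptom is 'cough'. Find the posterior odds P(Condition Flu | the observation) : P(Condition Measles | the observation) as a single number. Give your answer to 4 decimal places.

Since P(k|x) ∝ P(Z=k) f_k(x), the posterior odds are P(Z=i) f_i(x) / (P(Z=j) f_j(x)).
Categorical probabilities:
  L_Measles = P(cough | comp) = 0.27
  L_Cold = P(cough | comp) = 0.14
  L_Flu = P(cough | comp) = 0.41
0.1558 / 0.0702 ≈ 2.2194

2.2194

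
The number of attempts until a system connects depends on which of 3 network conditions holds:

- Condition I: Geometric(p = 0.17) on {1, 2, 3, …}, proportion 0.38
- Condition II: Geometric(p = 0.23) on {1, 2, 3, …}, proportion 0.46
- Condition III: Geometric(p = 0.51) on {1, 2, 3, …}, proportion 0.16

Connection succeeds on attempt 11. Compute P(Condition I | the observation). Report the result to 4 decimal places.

P(component k | x) = π_k·f_k(x) / marginal(x), where marginal(x) = Σ_j π_j·f_j(x).
Component likelihoods at x = 11:
  f_I = 0.0263773
  f_II = 0.0168514
  f_III = 0.000406941
Weight by the priors:
  π_I·f_I = 0.38 × 0.0263773 = 0.0100234
  π_II·f_II = 0.46 × 0.0168514 = 0.00775163
  π_III·f_III = 0.16 × 0.000406941 = 6.51105e-05
Marginal: 0.0100234 + 0.00775163 + 6.51105e-05 = 0.0178401
P(Condition I | 11) = 0.0100234 / 0.0178401 ≈ 0.5618

0.5618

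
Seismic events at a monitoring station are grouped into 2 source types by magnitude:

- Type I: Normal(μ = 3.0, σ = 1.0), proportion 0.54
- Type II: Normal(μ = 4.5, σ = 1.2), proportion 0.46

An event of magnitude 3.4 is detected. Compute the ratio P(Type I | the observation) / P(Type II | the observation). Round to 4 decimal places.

1.9794

The posterior odds equal the prior odds times the likelihood ratio: (π_i/π_j)·(f_i(x)/f_j(x)).
Normal densities:
  p_I = 0.36827
  p_II = 0.218406
Posterior odds = (π_I·p_I) / (π_II·p_II) = (0.54·0.36827) / (0.46·0.218406) = 0.198866 / 0.100467 ≈ 1.9794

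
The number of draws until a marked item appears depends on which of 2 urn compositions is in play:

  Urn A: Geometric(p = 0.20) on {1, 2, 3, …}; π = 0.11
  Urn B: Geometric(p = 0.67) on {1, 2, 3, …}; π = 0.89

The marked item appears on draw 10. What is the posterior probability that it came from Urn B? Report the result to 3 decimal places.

0.009

By Bayes' theorem, P(k | x) = P(Z=k) f_k(x) / Σ_j P(Z=j) f_j(x).
Evaluate each component's likelihood at the observed value:
  L_A = 0.0268435
  L_B = 3.10957e-05
Prior × likelihood for each component:
  P(Z=A)·L_A = 0.11 × 0.0268435 = 0.00295279
  P(Z=B)·L_B = 0.89 × 3.10957e-05 = 2.76752e-05
Marginal: 0.00295279 + 2.76752e-05 = 0.00298047
P(Urn B | x) = 2.76752e-05 / 0.00298047 ≈ 0.009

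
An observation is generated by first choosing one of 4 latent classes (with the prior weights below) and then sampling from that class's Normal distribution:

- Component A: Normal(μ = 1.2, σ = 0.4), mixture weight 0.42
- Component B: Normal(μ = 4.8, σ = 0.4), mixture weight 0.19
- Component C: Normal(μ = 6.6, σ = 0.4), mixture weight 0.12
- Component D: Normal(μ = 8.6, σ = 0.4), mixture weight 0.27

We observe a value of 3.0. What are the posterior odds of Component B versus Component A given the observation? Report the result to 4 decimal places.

Since P(k|x) ∝ P(Z=k) f_k(x), the posterior odds are P(Z=i) f_i(x) / (P(Z=j) f_j(x)).
Evaluate each component's likelihood at the observed value:
  f_A = (1/(0.4·√(2π)))·exp(−(3.0−1.2)²/(2·0.4²)) = 0.997356·exp(-10.12500) = 3.99594e-05
  f_B = (1/(0.4·√(2π)))·exp(−(3.0−4.8)²/(2·0.4²)) = 0.997356·exp(-10.12500) = 3.99594e-05
  f_C = (1/(0.4·√(2π)))·exp(−(3.0−6.6)²/(2·0.4²)) = 0.997356·exp(-40.50000) = 2.56994e-18
  f_D = (1/(0.4·√(2π)))·exp(−(3.0−8.6)²/(2·0.4²)) = 0.997356·exp(-98.00000) = 2.74152e-43
Odds = (0.19/0.42) × (3.99594e-05/3.99594e-05) = 0.452381 × 1 ≈ 0.4524

0.4524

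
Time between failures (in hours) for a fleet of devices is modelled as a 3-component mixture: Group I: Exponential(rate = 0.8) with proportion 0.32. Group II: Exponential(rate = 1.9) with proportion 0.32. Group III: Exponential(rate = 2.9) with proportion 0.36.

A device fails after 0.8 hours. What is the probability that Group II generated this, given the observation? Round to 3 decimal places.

0.359

P(component k | x) = π_k·f_k(x) / marginal(x), where marginal(x) = Σ_j π_j·f_j(x).
Component likelihoods at x = 0.8 hours:
  p_I = 0.8·e^(−0.8·0.8) = 0.8·e^(−0.6400) = 0.421834
  p_II = 1.9·e^(−1.9·0.8) = 1.9·e^(−1.5200) = 0.415553
  p_III = 2.9·e^(−2.9·0.8) = 2.9·e^(−2.3200) = 0.284993
Multiply by the mixture weights:
  π_I·p_I = 0.32 × 0.421834 = 0.134987
  π_II·p_II = 0.32 × 0.415553 = 0.132977
  π_III·p_III = 0.36 × 0.284993 = 0.102598
Marginal: 0.134987 + 0.132977 + 0.102598 = 0.370561
P(Group II | data) = 0.132977 / 0.370561 ≈ 0.359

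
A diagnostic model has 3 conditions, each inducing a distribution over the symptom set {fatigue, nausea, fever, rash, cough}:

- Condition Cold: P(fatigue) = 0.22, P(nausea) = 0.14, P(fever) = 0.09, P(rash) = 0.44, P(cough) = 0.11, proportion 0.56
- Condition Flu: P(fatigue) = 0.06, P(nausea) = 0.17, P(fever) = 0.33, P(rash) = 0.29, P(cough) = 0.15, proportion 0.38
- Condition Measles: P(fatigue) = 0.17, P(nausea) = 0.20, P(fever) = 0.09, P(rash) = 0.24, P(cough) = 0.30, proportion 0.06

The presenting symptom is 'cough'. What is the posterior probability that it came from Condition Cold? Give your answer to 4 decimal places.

The responsibility of component k is w_k f_k(x) divided by Σ_j w_j f_j(x).
Evaluate each component's likelihood at the observed value:
  f_Cold = 0.11
  f_Flu = 0.15
  f_Measles = 0.3
Prior × likelihood for each component:
  w_Cold·f_Cold = 0.56 × 0.11 = 0.0616
  w_Flu·f_Flu = 0.38 × 0.15 = 0.057
  w_Measles·f_Measles = 0.06 × 0.3 = 0.018
Denominator: 0.0616 + 0.057 + 0.018 = 0.1366
P(Condition Cold | 'cough') = 0.0616 / 0.1366 ≈ 0.4510

0.4510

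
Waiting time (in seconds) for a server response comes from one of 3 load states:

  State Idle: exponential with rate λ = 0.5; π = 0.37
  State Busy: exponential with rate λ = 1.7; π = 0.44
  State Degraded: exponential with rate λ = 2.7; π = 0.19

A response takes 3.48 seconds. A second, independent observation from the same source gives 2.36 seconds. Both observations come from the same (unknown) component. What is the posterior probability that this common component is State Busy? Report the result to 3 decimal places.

The responsibility of component k is w_k f_k(x) divided by Σ_j w_j f_j(x).
Since both observations come from the same component, the likelihood for component k is f_k(x₁)·f_k(x₂).
  L_Idle = [0.5·e^(−0.5·3.48) = 0.5·e^(−1.7400) = 0.0877602] × [0.153639] = 0.0134834
  L_Busy = [1.7·e^(−1.7·3.48) = 1.7·e^(−5.9160) = 0.00458314] × [0.0307652] = 0.000141001
  L_Degraded = [2.7·e^(−2.7·3.48) = 2.7·e^(−9.3960) = 0.00022425] × [0.00461359] = 1.0346e-06
Prior × likelihood for each component:
  w_Idle·L_Idle = 0.37 × 0.0134834 = 0.00498887
  w_Busy·L_Busy = 0.44 × 0.000141001 = 6.20404e-05
  w_Degraded·L_Degraded = 0.19 × 1.0346e-06 = 1.96574e-07
Sum: 0.00498887 + 6.20404e-05 + 1.96574e-07 = 0.0050511
P(State Busy | x) ≈ 0.012

0.012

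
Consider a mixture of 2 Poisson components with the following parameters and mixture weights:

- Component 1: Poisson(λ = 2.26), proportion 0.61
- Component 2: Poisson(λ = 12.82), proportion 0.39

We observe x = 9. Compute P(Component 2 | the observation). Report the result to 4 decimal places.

The responsibility of component k is w_k f_k(x) divided by Σ_j w_j f_j(x).
Component likelihoods at x = 9:
  p_1 = 0.00044229
  p_2 = 0.0697548
Weight by the priors:
  w_1·p_1 = 0.61 × 0.00044229 = 0.000269797
  w_2·p_2 = 0.39 × 0.0697548 = 0.0272044
Denominator: 0.000269797 + 0.0272044 = 0.0274742
P(Component 2 | the observation) = 0.0272044 / 0.0274742 ≈ 0.9902

0.9902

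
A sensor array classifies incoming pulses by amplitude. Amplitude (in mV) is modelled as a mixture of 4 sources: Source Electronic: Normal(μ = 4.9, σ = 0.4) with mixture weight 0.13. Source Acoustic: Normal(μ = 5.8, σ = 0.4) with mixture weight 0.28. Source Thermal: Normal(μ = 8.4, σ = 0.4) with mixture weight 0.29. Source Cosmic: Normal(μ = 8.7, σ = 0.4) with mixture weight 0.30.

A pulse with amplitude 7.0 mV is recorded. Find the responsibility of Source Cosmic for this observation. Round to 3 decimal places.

Posterior ∝ prior × likelihood, so P(k | x) ∝ w_k f_k(x); normalise over all components.
Normal densities:
  p_Electronic = 1.03212e-06
  p_Acoustic = 0.0110796
  p_Thermal = 0.00218171
  p_Cosmic = 0.000119297
Weight by the priors:
  w_Electronic·p_Electronic = 0.13 × 1.03212e-06 = 1.34175e-07
  w_Acoustic·p_Acoustic = 0.28 × 0.0110796 = 0.00310229
  w_Thermal·p_Thermal = 0.29 × 0.00218171 = 0.000632695
  w_Cosmic·p_Cosmic = 0.30 × 0.000119297 = 3.5789e-05
Normaliser: 1.34175e-07 + 0.00310229 + 0.000632695 + 3.5789e-05 = 0.00377091
P(Source Cosmic | x) = 3.5789e-05 / 0.00377091 ≈ 0.009

0.009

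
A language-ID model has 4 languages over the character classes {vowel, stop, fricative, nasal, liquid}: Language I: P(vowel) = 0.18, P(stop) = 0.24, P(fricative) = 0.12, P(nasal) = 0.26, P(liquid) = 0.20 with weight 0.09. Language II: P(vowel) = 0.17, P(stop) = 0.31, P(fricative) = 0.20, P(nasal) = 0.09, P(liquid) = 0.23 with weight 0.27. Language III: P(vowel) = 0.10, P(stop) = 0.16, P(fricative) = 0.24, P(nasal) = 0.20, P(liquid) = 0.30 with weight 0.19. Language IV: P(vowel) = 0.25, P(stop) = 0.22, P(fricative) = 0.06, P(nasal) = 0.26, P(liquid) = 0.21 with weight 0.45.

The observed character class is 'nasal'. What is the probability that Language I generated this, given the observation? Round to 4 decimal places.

0.1154

By Bayes' theorem, P(k | x) = P(Z=k) f_k(x) / Σ_j P(Z=j) f_j(x).
Evaluate each component's likelihood at the observed value:
  f_I = 0.26
  f_II = 0.09
  f_III = 0.2
  f_IV = 0.26
Multiply by the mixture weights:
  P(Z=I)·f_I = 0.09 × 0.26 = 0.0234
  P(Z=II)·f_II = 0.27 × 0.09 = 0.0243
  P(Z=III)·f_III = 0.19 × 0.2 = 0.038
  P(Z=IV)·f_IV = 0.45 × 0.26 = 0.117
Normaliser: 0.0234 + 0.0243 + 0.038 + 0.117 = 0.2027
P(Language I | x) ≈ 0.1154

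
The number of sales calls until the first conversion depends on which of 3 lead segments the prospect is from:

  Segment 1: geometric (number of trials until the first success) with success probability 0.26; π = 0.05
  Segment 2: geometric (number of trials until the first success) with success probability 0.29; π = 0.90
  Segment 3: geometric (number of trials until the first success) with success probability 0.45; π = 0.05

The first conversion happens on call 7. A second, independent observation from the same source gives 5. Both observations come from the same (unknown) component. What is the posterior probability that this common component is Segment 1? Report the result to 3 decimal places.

0.063

Apply Bayes' rule: the posterior for each component is proportional to its prior times its likelihood at x.
Since both observations come from the same component, the likelihood for component k is f_k(x₁)·f_k(x₂).
  p_1 = [0.26·(1−0.26)^6 = 0.26·0.164206 = 0.0426937] × [0.0779651] = 0.00332862
  p_2 = [0.29·(1−0.29)^6 = 0.29·0.1281 = 0.0371491] × [0.0736939] = 0.00273766
  p_3 = [0.45·(1−0.45)^6 = 0.45·0.0276806 = 0.0124563] × [0.0411778] = 0.000512923
Multiply by the mixture weights:
  π_1·p_1 = 0.05 × 0.00332862 = 0.000166431
  π_2·p_2 = 0.90 × 0.00273766 = 0.00246389
  π_3·p_3 = 0.05 × 0.000512923 = 2.56461e-05
Marginal: 0.000166431 + 0.00246389 + 2.56461e-05 = 0.00265597
P(Segment 1 | x) ≈ 0.063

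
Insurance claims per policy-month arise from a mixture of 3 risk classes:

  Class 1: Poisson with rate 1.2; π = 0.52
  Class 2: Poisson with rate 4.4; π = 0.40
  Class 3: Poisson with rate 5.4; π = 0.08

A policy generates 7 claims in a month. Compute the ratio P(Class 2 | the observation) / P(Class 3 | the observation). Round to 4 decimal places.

Only the two components matter; the odds are (P(Z=i) f_i(x)) / (P(Z=j) f_j(x)).
Evaluate each component's likelihood at the observed value:
  L_1 = e^(−1.2)·1.2^7/7! = 0.000214134
  L_2 = e^(−4.4)·4.4^7/7! = 0.0777754
  L_3 = e^(−5.4)·5.4^7/7! = 0.119987
Odds = (0.40/0.08) × (0.0777754/0.119987) = 5 × 0.648197 ≈ 3.2410

3.2410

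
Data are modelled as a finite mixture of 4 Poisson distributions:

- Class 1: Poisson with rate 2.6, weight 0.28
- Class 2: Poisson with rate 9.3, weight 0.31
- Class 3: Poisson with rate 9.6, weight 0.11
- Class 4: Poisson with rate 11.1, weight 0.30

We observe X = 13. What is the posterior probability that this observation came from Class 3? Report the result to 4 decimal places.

0.1327

The responsibility of component k is π_k f_k(x) divided by Σ_j π_j f_j(x).
Evaluate each component's likelihood at the observed value:
  L_1 = 2.95943e-06
  L_2 = 0.0571557
  L_3 = 0.0639762
  L_4 = 0.0942431
Multiply by the mixture weights:
  π_1·L_1 = 0.28 × 2.95943e-06 = 8.28639e-07
  π_2·L_2 = 0.31 × 0.0571557 = 0.0177183
  π_3·L_3 = 0.11 × 0.0639762 = 0.00703739
  π_4·L_4 = 0.30 × 0.0942431 = 0.0282729
Sum: 8.28639e-07 + 0.0177183 + 0.00703739 + 0.0282729 = 0.0530294
So the posterior for Class 3 is 0.00703739 / 0.0530294 ≈ 0.1327.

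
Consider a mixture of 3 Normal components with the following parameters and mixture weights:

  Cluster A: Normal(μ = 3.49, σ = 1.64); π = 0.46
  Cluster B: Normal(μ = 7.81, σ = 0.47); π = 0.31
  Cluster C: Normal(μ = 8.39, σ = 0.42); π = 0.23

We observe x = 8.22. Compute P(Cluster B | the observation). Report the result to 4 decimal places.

0.4697

P(component k | x) = π_k·f_k(x) / marginal(x), where marginal(x) = Σ_j π_j·f_j(x).
Evaluate each component's likelihood at the observed value:
  f_A = (1/(1.64·√(2π)))·exp(−(8.22−3.49)²/(2·1.64²)) = 0.243257·exp(-4.15915) = 0.00379988
  f_B = (1/(0.47·√(2π)))·exp(−(8.22−7.81)²/(2·0.47²)) = 0.848813·exp(-0.38049) = 0.580187
  f_C = (1/(0.42·√(2π)))·exp(−(8.22−8.39)²/(2·0.42²)) = 0.949863·exp(-0.08192) = 0.875155
Multiply by the mixture weights:
  π_A·f_A = 0.46 × 0.00379988 = 0.00174795
  π_B·f_B = 0.31 × 0.580187 = 0.179858
  π_C·f_C = 0.23 × 0.875155 = 0.201286
Evidence: 0.00174795 + 0.179858 + 0.201286 = 0.382892
P(Cluster B | data) = 0.179858 / 0.382892 ≈ 0.4697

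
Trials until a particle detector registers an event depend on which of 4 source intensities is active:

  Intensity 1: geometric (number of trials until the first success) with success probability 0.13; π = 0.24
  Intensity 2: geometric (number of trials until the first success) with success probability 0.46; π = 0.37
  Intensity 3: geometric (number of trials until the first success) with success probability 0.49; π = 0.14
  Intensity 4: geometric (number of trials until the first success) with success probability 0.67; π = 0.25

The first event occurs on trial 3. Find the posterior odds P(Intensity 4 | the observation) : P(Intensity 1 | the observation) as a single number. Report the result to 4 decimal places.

0.7724

The posterior odds equal the prior odds times the likelihood ratio: (P(Z=i)/P(Z=j))·(f_i(x)/f_j(x)).
Component likelihoods at x = 3:
  L_1 = 0.098397
  L_2 = 0.134136
  L_3 = 0.127449
  L_4 = 0.072963
Odds = (0.25/0.24) × (0.072963/0.098397) = 1.04167 × 0.741517 ≈ 0.7724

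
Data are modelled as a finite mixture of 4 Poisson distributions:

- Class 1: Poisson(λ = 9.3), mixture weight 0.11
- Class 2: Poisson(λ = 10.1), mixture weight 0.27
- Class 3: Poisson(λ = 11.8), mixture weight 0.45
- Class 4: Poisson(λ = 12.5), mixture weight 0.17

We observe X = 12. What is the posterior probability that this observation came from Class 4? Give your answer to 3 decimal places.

Posterior ∝ prior × likelihood, so P(k | x) ∝ P(Z=k) f_k(x); normalise over all components.
Component likelihoods at x = 12:
  f_1 = 0.079895
  f_2 = 0.0966374
  f_3 = 0.114175
  f_4 = 0.113215
Multiply by the mixture weights:
  P(Z=1)·f_1 = 0.11 × 0.079895 = 0.00878845
  P(Z=2)·f_2 = 0.27 × 0.0966374 = 0.0260921
  P(Z=3)·f_3 = 0.45 × 0.114175 = 0.0513789
  P(Z=4)·f_4 = 0.17 × 0.113215 = 0.0192465
Marginal: 0.00878845 + 0.0260921 + 0.0513789 + 0.0192465 = 0.105506
P(Class 4 | data) ≈ 0.182

0.182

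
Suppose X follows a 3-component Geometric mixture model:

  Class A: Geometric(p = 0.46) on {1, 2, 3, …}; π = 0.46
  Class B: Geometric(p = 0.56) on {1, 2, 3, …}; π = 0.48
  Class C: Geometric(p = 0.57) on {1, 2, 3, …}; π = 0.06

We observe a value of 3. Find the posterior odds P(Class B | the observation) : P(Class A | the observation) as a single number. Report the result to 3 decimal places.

0.843

Since P(k|x) ∝ P(Z=k) f_k(x), the posterior odds are P(Z=i) f_i(x) / (P(Z=j) f_j(x)).
Evaluate each component's likelihood at the observed value:
  p_A = 0.46·(1−0.46)^2 = 0.46·0.2916 = 0.134136
  p_B = 0.56·(1−0.56)^2 = 0.56·0.1936 = 0.108416
  p_C = 0.57·(1−0.57)^2 = 0.57·0.1849 = 0.105393
0.0520397 / 0.0617026 ≈ 0.843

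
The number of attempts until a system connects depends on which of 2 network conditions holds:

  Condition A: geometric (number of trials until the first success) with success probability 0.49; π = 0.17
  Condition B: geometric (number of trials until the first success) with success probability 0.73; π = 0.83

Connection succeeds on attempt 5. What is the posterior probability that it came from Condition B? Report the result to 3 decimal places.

By Bayes' theorem, P(k | x) = w_k f_k(x) / Σ_j w_j f_j(x).
Evaluate each component's likelihood at the observed value:
  p_A = 0.0331495
  p_B = 0.00387952
Multiply by the mixture weights:
  w_A·p_A = 0.17 × 0.0331495 = 0.00563541
  w_B·p_B = 0.83 × 0.00387952 = 0.00322
Sum: 0.00563541 + 0.00322 = 0.00885541
P(Condition B | x) = 0.00322 / 0.00885541 ≈ 0.364

0.364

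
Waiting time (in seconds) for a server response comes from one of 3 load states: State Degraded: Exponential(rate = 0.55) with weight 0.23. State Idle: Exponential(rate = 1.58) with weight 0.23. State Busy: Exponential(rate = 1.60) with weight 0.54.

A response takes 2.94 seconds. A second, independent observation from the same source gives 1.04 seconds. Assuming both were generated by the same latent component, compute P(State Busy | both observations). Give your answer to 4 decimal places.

0.2111

By Bayes' theorem, P(k | x) = π_k f_k(x) / Σ_j π_j f_j(x).
Since both observations come from the same component, the likelihood for component k is f_k(x₁)·f_k(x₂).
  p_Degraded = [0.109171] × [0.310418] = 0.0338887
  p_Idle = [0.01518] × [0.305509] = 0.00463764
  p_Busy = [0.0144943] × [0.303008] = 0.0043919
Weight by the priors:
  π_Degraded·p_Degraded = 0.23 × 0.0338887 = 0.0077944
  π_Idle·p_Idle = 0.23 × 0.00463764 = 0.00106666
  π_Busy·p_Busy = 0.54 × 0.0043919 = 0.00237163
Normaliser: 0.0077944 + 0.00106666 + 0.00237163 = 0.0112327
P(State Busy | x) = 0.00237163 / 0.0112327 ≈ 0.2111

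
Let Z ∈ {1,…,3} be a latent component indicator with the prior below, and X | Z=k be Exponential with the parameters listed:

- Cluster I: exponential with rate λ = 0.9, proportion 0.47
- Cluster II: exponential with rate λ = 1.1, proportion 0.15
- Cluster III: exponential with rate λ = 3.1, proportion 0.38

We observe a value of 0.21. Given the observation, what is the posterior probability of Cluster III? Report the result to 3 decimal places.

Apply Bayes' rule: the posterior for each component is proportional to its prior times its likelihood at x.
Component likelihoods at x = 0.21:
  p_I = 0.9·e^(−0.9·0.21) = 0.9·e^(−0.1890) = 0.745008
  p_II = 1.1·e^(−1.1·0.21) = 1.1·e^(−0.2310) = 0.873113
  p_III = 3.1·e^(−3.1·0.21) = 3.1·e^(−0.6510) = 1.61672
Unnormalised posteriors:
  π_I·p_I = 0.47 × 0.745008 = 0.350154
  π_II·p_II = 0.15 × 0.873113 = 0.130967
  π_III·p_III = 0.38 × 1.61672 = 0.614355
Evidence: 0.350154 + 0.130967 + 0.614355 = 1.09548
P(Cluster III | the observation) = 0.614355 / 1.09548 ≈ 0.561

0.561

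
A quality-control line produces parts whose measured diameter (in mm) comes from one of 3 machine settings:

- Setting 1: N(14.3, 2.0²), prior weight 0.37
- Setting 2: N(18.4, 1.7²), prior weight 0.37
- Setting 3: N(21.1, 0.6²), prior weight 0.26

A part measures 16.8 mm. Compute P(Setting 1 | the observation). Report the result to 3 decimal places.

0.377

The responsibility of component k is π_k f_k(x) divided by Σ_j π_j f_j(x).
Evaluate each component's likelihood at the observed value:
  p_1 = 0.0913245
  p_2 = 0.150699
  p_3 = 4.67558e-12
Weight by the priors:
  π_1·p_1 = 0.37 × 0.0913245 = 0.0337901
  π_2·p_2 = 0.37 × 0.150699 = 0.0557585
  π_3·p_3 = 0.26 × 4.67558e-12 = 1.21565e-12
Normaliser: 0.0337901 + 0.0557585 + 1.21565e-12 = 0.0895486
P(Setting 1 | x) ≈ 0.377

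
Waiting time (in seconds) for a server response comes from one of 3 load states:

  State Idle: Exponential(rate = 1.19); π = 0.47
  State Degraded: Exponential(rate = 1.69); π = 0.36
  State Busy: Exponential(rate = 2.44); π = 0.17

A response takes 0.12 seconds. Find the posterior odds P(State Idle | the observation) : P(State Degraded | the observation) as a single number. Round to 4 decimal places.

Posterior odds = (w_i f_i(x)) / (w_j f_j(x)); the normalising sum cancels.
Component likelihoods at x = 0.12 seconds:
  L_Idle = 1.19·e^(−1.19·0.12) = 1.19·e^(−0.1428) = 1.03164
  L_Degraded = 1.69·e^(−1.69·0.12) = 1.69·e^(−0.2028) = 1.37979
  L_Busy = 2.44·e^(−2.44·0.12) = 2.44·e^(−0.2928) = 1.82066
Posterior odds = (w_Idle·L_Idle) / (w_Degraded·L_Degraded) = (0.47·1.03164) / (0.36·1.37979) = 0.484873 / 0.496723 ≈ 0.9761

0.9761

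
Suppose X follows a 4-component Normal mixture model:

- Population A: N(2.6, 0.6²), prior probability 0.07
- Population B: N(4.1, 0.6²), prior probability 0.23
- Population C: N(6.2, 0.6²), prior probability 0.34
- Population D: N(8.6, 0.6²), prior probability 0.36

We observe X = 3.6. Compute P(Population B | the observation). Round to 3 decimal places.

P(component k | x) = w_k·f_k(x) / marginal(x), where marginal(x) = Σ_j w_j·f_j(x).
Normal densities:
  p_A = 0.165795
  p_B = 0.469853
  p_C = 5.56181e-05
  p_D = 5.53464e-16
Unnormalised posteriors:
  w_A·p_A = 0.07 × 0.165795 = 0.0116057
  w_B·p_B = 0.23 × 0.469853 = 0.108066
  w_C·p_C = 0.34 × 5.56181e-05 = 1.89102e-05
  w_D·p_D = 0.36 × 5.53464e-16 = 1.99247e-16
Sum: 0.0116057 + 0.108066 + 1.89102e-05 + 1.99247e-16 = 0.119691
P(Population B | 3.6) ≈ 0.903

0.903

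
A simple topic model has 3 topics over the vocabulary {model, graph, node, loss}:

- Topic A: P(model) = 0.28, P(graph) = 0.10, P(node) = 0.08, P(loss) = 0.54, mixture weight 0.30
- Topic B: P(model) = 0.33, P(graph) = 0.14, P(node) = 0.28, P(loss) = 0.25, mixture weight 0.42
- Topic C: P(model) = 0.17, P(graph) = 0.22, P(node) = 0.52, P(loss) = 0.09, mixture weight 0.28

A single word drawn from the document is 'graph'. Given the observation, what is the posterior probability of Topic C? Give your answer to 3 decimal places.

The responsibility of component k is P(Z=k) f_k(x) divided by Σ_j P(Z=j) f_j(x).
Component likelihoods at x = 'graph':
  p_A = 0.1
  p_B = 0.14
  p_C = 0.22
Weight by the priors:
  P(Z=A)·p_A = 0.30 × 0.1 = 0.03
  P(Z=B)·p_B = 0.42 × 0.14 = 0.0588
  P(Z=C)·p_C = 0.28 × 0.22 = 0.0616
Denominator: 0.03 + 0.0588 + 0.0616 = 0.1504
So the posterior for Topic C is 0.0616 / 0.1504 ≈ 0.410.

0.410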